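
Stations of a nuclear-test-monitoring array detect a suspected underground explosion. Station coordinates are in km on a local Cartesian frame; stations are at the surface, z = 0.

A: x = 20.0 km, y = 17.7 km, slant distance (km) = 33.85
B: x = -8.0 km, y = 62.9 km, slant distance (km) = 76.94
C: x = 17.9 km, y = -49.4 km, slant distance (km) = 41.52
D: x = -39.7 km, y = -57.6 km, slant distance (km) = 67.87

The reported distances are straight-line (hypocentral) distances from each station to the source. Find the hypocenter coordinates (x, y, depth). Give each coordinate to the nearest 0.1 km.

(8.1, -11.2, 13.0)

Each station gives a sphere (x−x_i)² + (y−y_i)² + z² = d_i² (stations at z=0).
Subtracting the A sphere from B and C: z² cancels, leaving linear equations in x and y:
-56.0 x + 90.4 y = -1466.82
-4.2 x − 134.2 y = 1469.39
Solving: x ≈ 8.108, y ≈ -11.203 km (keep extra digits for the depth step; rounded: 8.1, -11.2).
Then from the A sphere: z² = 33.85² − (x − 20.0)² − (y − 17.7)² with x = 8.108, y = -11.203, so z ≈ 13.001 ≈ 13.0 km.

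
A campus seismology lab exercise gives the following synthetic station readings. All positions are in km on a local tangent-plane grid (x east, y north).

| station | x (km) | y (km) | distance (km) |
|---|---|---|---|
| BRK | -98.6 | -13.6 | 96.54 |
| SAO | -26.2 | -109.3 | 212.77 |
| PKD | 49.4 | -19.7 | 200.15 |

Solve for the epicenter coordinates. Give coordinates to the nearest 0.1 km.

x ≈ -124.5 km, y ≈ 79.4 km

Circle about each station: (x + 98.6)² + (y + 13.6)² = 96.54²; (x + 26.2)² + (y + 109.3)² = 212.77²; (x − 49.4)² + (y + 19.7)² = 200.15².
Subtracting the BRK equation from the SAO and PKD equations removes the quadratic terms:
144.8 x − 191.4 y = -33225.09
296.0 x − 12.2 y = -37818.52
Solving the 2×2 system: x ≈ -124.5, y ≈ 79.4 km.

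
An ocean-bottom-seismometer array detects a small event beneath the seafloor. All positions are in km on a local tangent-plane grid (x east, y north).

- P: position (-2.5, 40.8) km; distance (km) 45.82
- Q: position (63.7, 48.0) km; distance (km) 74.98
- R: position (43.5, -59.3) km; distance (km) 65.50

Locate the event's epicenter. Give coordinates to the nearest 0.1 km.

(9.2, -3.5)

Circle about each station: (x + 2.5)² + (y − 40.8)² = 45.82²; (x − 63.7)² + (y − 48.0)² = 74.98²; (x − 43.5)² + (y + 59.3)² = 65.50².
Subtracting the P equation from the Q and R equations removes the quadratic terms:
132.4 x + 14.4 y = 1168.27
92.0 x − 200.2 y = 1547.07
Solving the 2×2 system: x ≈ 9.2, y ≈ -3.5 km.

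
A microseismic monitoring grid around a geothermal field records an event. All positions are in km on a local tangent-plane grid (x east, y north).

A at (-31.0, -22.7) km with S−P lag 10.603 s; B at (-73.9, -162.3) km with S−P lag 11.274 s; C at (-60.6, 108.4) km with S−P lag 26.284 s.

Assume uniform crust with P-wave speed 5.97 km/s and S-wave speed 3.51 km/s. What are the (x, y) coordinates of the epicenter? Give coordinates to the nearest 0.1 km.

Distance from S−P lag: d = Δt · v_P v_S / (v_P − v_S) = Δt · (5.97·3.51)/(5.97−3.51) ≈ 8.5182·Δt.
So d_A = 90.32, d_B = 96.03, d_C = 223.89 km.
Circle about each station: (x + 31.0)² + (y + 22.7)² = 90.32²; (x + 73.9)² + (y + 162.3)² = 96.03²; (x + 60.6)² + (y − 108.4)² = 223.89².
Subtracting pairs of circle equations eliminates x²+y² and gives linear equations (the radical axes):
-85.8 x − 279.2 y = 29262.15
-59.2 x + 262.2 y = -28022.40
Solving the 2×2 system: x ≈ 3.9, y ≈ -106.0 km.

(3.9, -106.0)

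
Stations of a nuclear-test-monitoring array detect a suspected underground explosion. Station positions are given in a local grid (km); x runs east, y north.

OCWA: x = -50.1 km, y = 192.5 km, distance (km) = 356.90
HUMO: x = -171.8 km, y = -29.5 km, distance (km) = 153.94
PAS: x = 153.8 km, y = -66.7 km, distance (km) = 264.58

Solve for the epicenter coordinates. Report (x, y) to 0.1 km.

Circle about each station: (x + 50.1)² + (y − 192.5)² = 356.90²; (x + 171.8)² + (y + 29.5)² = 153.94²; (x − 153.8)² + (y + 66.7)² = 264.58².
Subtracting the OCWA equation from the HUMO and PAS equations removes the quadratic terms:
-243.4 x − 444.0 y = 94499.32
407.8 x − 518.4 y = 45912.10
Solving the 2×2 system: x ≈ -93.1, y ≈ -161.8 km.

(-93.1, -161.8)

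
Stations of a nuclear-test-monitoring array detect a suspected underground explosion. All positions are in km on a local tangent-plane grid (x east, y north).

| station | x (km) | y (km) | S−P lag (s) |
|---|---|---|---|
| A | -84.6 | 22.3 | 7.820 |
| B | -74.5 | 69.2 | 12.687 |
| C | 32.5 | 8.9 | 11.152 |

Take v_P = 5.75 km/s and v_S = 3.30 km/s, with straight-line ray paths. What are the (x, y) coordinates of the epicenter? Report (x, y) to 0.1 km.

-46.9 km east, -25.1 km north

Distance from S−P lag: d = Δt · v_P v_S / (v_P − v_S) = Δt · (5.75·3.30)/(5.75−3.30) ≈ 7.7449·Δt.
So d_A = 60.57, d_B = 98.26, d_C = 86.37 km.
Circle about each station: (x + 84.6)² + (y − 22.3)² = 60.57²; (x + 74.5)² + (y − 69.2)² = 98.26²; (x − 32.5)² + (y − 8.9)² = 86.37².
Subtracting pairs of circle equations eliminates x²+y² and gives linear equations (the radical axes):
20.2 x + 93.8 y = -3301.86
234.2 x − 26.8 y = -10310.04
Solving the 2×2 system: x ≈ -46.9, y ≈ -25.1 km.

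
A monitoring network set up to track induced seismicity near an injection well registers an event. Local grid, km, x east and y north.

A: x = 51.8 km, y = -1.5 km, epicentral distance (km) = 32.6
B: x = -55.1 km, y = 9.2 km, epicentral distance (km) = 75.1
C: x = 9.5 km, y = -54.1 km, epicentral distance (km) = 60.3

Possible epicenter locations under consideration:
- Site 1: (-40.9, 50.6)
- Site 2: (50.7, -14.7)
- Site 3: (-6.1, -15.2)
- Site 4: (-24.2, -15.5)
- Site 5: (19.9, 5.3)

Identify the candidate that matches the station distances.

For each candidate, compare |candidate − station| to the reported distance:
Site 1: residuals A 73.7, B 31.3, C 55.9 → max 73.7 km
Site 2: residuals A 19.4, B 33.4, C 3.3 → max 33.4 km
Site 3: residuals A 26.9, B 20.4, C 18.4 → max 26.9 km
Site 4: residuals A 44.7, B 35.5, C 9.1 → max 44.7 km
Site 5: residuals A 0.0, B 0.0, C 0.0 → max 0.0 km
Only Site 5 has all residuals ≈ 0.

Site 5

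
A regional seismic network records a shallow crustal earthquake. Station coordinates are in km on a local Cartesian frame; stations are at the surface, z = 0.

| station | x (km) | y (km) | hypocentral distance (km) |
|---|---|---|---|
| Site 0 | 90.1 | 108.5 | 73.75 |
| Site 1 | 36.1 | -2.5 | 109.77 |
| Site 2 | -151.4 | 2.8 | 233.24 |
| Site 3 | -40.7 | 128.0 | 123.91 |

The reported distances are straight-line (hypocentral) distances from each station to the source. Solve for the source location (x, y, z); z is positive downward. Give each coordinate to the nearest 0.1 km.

Each station gives a sphere (x−x_i)² + (y−y_i)² + z² = d_i² (stations at z=0).
Subtracting the Site 0 sphere from Site 1 and Site 2: z² cancels, leaving linear equations in x and y:
-108.0 x − 222.0 y = -25191.19
-483.0 x − 211.4 y = -45922.30
Solving: x ≈ 57.697, y ≈ 85.405 km (keep extra digits for the depth step; rounded: 57.7, 85.4).
Then from the Site 0 sphere: z² = 73.75² − (x − 90.1)² − (y − 108.5)² with x = 57.697, y = 85.405, so z ≈ 62.095 ≈ 62.1 km.

(57.7, 85.4, 62.1)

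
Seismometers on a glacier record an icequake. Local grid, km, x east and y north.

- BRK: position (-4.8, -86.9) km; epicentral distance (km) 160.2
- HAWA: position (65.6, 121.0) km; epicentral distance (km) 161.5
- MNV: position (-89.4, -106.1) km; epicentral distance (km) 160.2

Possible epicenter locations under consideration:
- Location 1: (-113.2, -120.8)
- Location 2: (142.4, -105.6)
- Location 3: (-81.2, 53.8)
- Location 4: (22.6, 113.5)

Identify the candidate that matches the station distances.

For each candidate, compare |candidate − station| to the reported distance:
Location 1: residuals BRK 46.6, HAWA 139.2, MNV 132.2 → max 139.2 km
Location 2: residuals BRK 11.8, HAWA 77.8, MNV 71.6 → max 77.8 km
Location 3: residuals BRK 0.1, HAWA 0.1, MNV 0.1 → max 0.1 km
Location 4: residuals BRK 42.1, HAWA 117.9, MNV 86.3 → max 117.9 km
Only Location 3 has all residuals ≈ 0.

Location 3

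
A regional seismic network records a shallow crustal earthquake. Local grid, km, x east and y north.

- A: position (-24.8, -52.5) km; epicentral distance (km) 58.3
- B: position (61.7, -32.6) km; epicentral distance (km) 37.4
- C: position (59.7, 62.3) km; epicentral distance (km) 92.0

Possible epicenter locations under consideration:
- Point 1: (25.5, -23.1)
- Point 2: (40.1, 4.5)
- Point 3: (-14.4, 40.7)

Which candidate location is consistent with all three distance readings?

For each candidate, compare |candidate − station| to the reported distance:
Point 1: residuals A 0.0, B 0.0, C 0.0 → max 0.0 km
Point 2: residuals A 28.1, B 5.5, C 31.0 → max 31.0 km
Point 3: residuals A 35.5, B 68.3, C 14.8 → max 68.3 km
Only Point 1 has all residuals ≈ 0.

Point 1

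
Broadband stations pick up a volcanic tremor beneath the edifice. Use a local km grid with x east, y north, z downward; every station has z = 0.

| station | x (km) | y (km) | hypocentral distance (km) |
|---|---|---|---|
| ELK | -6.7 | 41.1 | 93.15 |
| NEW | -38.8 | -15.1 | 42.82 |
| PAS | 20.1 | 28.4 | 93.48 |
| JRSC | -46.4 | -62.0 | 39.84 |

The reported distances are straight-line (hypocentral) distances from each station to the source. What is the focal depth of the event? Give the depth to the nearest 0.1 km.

Each station gives a sphere (x−x_i)² + (y−y_i)² + z² = d_i² (stations at z=0).
Subtracting the ELK sphere from NEW and PAS: z² cancels, leaving linear equations in x and y:
-64.2 x − 112.4 y = 6842.72
53.6 x − 25.4 y = -585.12
Solving: x ≈ -31.295, y ≈ -43.003 km (keep extra digits for the depth step; rounded: -31.3, -43.0).
Then from the ELK sphere: z² = 93.15² − (x + 6.7)² − (y − 41.1)² with x = -31.295, y = -43.003, so z ≈ 31.602 ≈ 31.6 km.

31.6 km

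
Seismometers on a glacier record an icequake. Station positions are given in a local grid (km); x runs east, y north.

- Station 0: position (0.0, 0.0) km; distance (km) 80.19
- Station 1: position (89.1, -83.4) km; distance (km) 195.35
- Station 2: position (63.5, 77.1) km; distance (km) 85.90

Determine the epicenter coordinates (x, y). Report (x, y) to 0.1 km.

x ≈ -22.4 km, y ≈ 77.0 km

Circle about each station: x² + y² = 80.19²; (x − 89.1)² + (y + 83.4)² = 195.35²; (x − 63.5)² + (y − 77.1)² = 85.90².
Subtracting the Station 0 equation from the Station 1 and Station 2 equations removes the quadratic terms:
178.2 x − 166.8 y = -16836.82
127.0 x + 154.2 y = 9028.29
Solving the 2×2 system: x ≈ -22.4, y ≈ 77.0 km.
Check against Station 0 (with the unrounded x, y): √(x²+y²) = 80.20 ≈ 80.19 km. ✓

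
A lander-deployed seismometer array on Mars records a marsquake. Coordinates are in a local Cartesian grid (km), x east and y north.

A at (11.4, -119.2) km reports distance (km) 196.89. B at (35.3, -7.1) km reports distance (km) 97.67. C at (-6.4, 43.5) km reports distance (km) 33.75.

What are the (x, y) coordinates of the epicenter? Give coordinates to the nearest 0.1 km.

Circle about each station: (x − 11.4)² + (y + 119.2)² = 196.89²; (x − 35.3)² + (y + 7.1)² = 97.67²; (x + 6.4)² + (y − 43.5)² = 33.75².
Subtracting the A equation from the B and C equations removes the quadratic terms:
47.8 x + 224.2 y = 16184.14
-35.6 x + 325.4 y = 25221.22
Solving the 2×2 system: x ≈ -16.5, y ≈ 75.7 km.
Check against A (with the unrounded x, y): √((x − 11.4)²+(y + 119.2)²) = 196.89 ≈ 196.89 km. ✓

-16.5 km east, 75.7 km north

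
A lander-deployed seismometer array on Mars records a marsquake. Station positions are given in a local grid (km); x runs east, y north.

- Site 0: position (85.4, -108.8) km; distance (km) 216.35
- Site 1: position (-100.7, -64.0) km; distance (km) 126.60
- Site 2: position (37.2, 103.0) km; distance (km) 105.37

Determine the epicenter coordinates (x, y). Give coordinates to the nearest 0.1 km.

Circle about each station: (x − 85.4)² + (y + 108.8)² = 216.35²; (x + 100.7)² + (y + 64.0)² = 126.60²; (x − 37.2)² + (y − 103.0)² = 105.37².
Subtracting the Site 0 equation from the Site 1 and Site 2 equations removes the quadratic terms:
-372.2 x + 89.6 y = 25885.65
-96.4 x + 423.6 y = 28566.73
Solving the 2×2 system: x ≈ -56.4, y ≈ 54.6 km.

x ≈ -56.4 km, y ≈ 54.6 km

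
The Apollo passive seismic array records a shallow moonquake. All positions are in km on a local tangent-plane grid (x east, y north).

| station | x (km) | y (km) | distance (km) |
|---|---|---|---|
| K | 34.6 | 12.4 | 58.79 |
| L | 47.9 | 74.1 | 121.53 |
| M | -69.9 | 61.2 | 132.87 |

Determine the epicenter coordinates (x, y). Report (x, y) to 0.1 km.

13.3 km east, -42.4 km north

Circle about each station: (x − 34.6)² + (y − 12.4)² = 58.79²; (x − 47.9)² + (y − 74.1)² = 121.53²; (x + 69.9)² + (y − 61.2)² = 132.87².
Subtracting the K equation from the L and M equations removes the quadratic terms:
26.6 x + 123.4 y = -4878.98
-209.0 x + 97.6 y = -6917.64
Solving the 2×2 system: x ≈ 13.3, y ≈ -42.4 km.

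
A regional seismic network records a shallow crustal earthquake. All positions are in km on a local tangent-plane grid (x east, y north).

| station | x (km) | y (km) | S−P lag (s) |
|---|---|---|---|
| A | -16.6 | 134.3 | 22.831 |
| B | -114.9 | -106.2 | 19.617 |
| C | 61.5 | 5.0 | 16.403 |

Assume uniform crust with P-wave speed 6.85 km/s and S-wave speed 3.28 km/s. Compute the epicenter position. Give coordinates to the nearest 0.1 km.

Distance from S−P lag: d = Δt · v_P v_S / (v_P − v_S) = Δt · (6.85·3.28)/(6.85−3.28) ≈ 6.2936·Δt.
So d_A = 143.69, d_B = 123.46, d_C = 103.23 km.
Circle about each station: (x + 16.6)² + (y − 134.3)² = 143.69²; (x + 114.9)² + (y + 106.2)² = 123.46²; (x − 61.5)² + (y − 5.0)² = 103.23².
Subtracting pairs of circle equations eliminates x²+y² and gives linear equations (the radical axes):
-196.6 x − 481.0 y = 11572.84
156.2 x − 258.6 y = -4514.42
Solving the 2×2 system: x ≈ -41.0, y ≈ -7.3 km.

x ≈ -41.0 km, y ≈ -7.3 km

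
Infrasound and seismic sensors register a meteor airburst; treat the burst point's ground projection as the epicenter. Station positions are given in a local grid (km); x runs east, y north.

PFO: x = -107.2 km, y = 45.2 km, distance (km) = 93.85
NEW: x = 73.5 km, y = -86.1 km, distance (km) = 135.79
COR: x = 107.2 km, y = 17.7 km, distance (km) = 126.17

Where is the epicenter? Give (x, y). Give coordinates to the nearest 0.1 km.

Circle about each station: (x + 107.2)² + (y − 45.2)² = 93.85²; (x − 73.5)² + (y + 86.1)² = 135.79²; (x − 107.2)² + (y − 17.7)² = 126.17².
Subtracting the PFO equation from the NEW and COR equations removes the quadratic terms:
361.4 x − 262.6 y = -10350.52
428.8 x − 55.0 y = -8840.80
Solving the 2×2 system: x ≈ -18.9, y ≈ 13.4 km.

x ≈ -18.9 km, y ≈ 13.4 km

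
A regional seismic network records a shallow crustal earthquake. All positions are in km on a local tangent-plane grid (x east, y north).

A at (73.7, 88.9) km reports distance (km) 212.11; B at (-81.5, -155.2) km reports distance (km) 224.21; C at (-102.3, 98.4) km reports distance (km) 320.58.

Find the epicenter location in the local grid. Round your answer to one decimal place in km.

Circle about each station: (x − 73.7)² + (y − 88.9)² = 212.11²; (x + 81.5)² + (y + 155.2)² = 224.21²; (x + 102.3)² + (y − 98.4)² = 320.58².
Subtracting pairs of circle equations eliminates x²+y² and gives linear equations (the radical axes):
-310.4 x − 488.2 y = 12114.92
-352.0 x + 19.0 y = -50967.93
Solving the 2×2 system: x ≈ 138.7, y ≈ -113.0 km.

x ≈ 138.7 km, y ≈ -113.0 km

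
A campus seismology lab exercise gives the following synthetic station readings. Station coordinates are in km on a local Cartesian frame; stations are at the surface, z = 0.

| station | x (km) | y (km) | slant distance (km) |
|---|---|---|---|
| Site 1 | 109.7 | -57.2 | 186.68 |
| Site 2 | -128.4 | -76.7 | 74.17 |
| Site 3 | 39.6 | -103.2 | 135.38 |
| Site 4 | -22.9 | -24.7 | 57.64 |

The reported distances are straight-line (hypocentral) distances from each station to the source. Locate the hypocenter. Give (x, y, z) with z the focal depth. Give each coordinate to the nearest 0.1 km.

Each station gives a sphere (x−x_i)² + (y−y_i)² + z² = d_i² (stations at z=0).
Subtracting the Site 1 sphere from Site 2 and Site 3: z² cancels, leaving linear equations in x and y:
-476.2 x − 39.0 y = 36411.75
-140.2 x − 92.0 y = 13434.15
Solving: x ≈ -73.703, y ≈ -33.707 km (keep extra digits for the depth step; rounded: -73.7, -33.7).
Then from the Site 1 sphere: z² = 186.68² − (x − 109.7)² − (y + 57.2)² with x = -73.703, y = -33.707, so z ≈ 25.707 ≈ 25.7 km.

(-73.7, -33.7, 25.7)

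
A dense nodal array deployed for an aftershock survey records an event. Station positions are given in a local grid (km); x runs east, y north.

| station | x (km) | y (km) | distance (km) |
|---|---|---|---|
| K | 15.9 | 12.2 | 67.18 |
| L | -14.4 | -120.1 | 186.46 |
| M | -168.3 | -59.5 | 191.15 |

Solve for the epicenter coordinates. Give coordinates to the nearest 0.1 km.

-24.2 km east, 66.1 km north

Circle about each station: (x − 15.9)² + (y − 12.2)² = 67.18²; (x + 14.4)² + (y + 120.1)² = 186.46²; (x + 168.3)² + (y + 59.5)² = 191.15².
Subtracting the K equation from the L and M equations removes the quadratic terms:
-60.6 x − 264.6 y = -16024.46
-368.4 x − 143.4 y = -561.68
Solving the 2×2 system: x ≈ -24.2, y ≈ 66.1 km.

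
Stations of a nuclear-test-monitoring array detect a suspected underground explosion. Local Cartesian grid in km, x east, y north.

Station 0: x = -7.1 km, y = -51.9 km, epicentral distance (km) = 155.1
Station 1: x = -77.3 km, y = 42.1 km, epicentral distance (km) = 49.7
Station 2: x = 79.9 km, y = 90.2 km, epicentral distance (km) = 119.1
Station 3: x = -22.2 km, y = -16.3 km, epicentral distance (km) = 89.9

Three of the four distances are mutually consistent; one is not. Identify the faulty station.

Solve using three stations at a time. Using Station 1, Station 2, Station 3 (subtract circle equations pairwise → linear system) gives (x, y) ≈ (-37.8, 72.2).
Distances from that point to each station vs reported:
  Station 0: calculated 127.9 vs reported 155.1 → residual 27.2 km
  Station 1: calculated 49.7 vs reported 49.7 → residual 0.0 km
  Station 2: calculated 119.1 vs reported 119.1 → residual 0.0 km
  Station 3: calculated 89.9 vs reported 89.9 → residual 0.0 km
Station 1, Station 2, Station 3 are mutually consistent (residuals ≈ 0); Station 0 is off by 27.2 km.

Station 0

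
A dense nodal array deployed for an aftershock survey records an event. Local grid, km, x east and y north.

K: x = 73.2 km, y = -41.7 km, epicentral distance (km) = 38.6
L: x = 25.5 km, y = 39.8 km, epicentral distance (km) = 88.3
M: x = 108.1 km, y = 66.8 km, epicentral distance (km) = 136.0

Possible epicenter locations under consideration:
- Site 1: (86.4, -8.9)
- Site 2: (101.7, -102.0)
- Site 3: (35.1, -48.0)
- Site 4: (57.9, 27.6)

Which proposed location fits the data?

Site 3

For each candidate, compare |candidate − station| to the reported distance:
Site 1: residuals K 3.2, L 10.3, M 57.3 → max 57.3 km
Site 2: residuals K 28.1, L 72.7, M 32.9 → max 72.7 km
Site 3: residuals K 0.0, L 0.0, M 0.0 → max 0.0 km
Site 4: residuals K 32.4, L 53.7, M 72.3 → max 72.3 km
Only Site 3 has all residuals ≈ 0.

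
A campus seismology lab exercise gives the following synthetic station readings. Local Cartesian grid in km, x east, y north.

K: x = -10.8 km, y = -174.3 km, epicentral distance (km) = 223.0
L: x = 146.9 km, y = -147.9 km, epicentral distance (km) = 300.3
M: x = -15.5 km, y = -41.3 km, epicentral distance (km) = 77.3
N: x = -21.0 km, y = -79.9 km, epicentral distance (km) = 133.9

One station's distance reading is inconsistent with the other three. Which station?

M

Solve using three stations at a time. Using K, L, N (subtract circle equations pairwise → linear system) gives (x, y) ≈ (-92.7, 33.0).
Distances from that point to each station vs reported:
  K: calculated 222.9 vs reported 223.0 → residual 0.1 km
  L: calculated 300.2 vs reported 300.3 → residual 0.1 km
  M: calculated 107.2 vs reported 77.3 → residual 29.9 km
  N: calculated 133.8 vs reported 133.9 → residual 0.1 km
K, L, N are mutually consistent (residuals ≈ 0); M is off by 29.9 km.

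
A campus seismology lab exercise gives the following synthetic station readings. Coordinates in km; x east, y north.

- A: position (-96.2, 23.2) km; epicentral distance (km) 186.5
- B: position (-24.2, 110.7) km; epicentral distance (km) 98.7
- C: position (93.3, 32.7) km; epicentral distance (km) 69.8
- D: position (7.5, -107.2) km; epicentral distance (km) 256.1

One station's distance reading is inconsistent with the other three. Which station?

Solve using three stations at a time. Using A, B, C (subtract circle equations pairwise → linear system) gives (x, y) ≈ (73.9, 99.7).
Distances from that point to each station vs reported:
  A: calculated 186.5 vs reported 186.5 → residual 0.0 km
  B: calculated 98.7 vs reported 98.7 → residual 0.0 km
  C: calculated 69.8 vs reported 69.8 → residual 0.0 km
  D: calculated 217.3 vs reported 256.1 → residual 38.8 km
A, B, C are mutually consistent (residuals ≈ 0); D is off by 38.8 km.

D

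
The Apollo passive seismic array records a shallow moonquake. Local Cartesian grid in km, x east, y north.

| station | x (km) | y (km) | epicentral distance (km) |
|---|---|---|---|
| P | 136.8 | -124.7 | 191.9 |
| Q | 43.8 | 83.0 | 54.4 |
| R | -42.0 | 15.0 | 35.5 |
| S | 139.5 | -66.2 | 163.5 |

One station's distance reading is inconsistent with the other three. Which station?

Q

Solve using three stations at a time. Using P, R, S (subtract circle equations pairwise → linear system) gives (x, y) ≈ (-11.0, -2.3).
Distances from that point to each station vs reported:
  P: calculated 191.9 vs reported 191.9 → residual 0.0 km
  Q: calculated 101.4 vs reported 54.4 → residual 47.0 km
  R: calculated 35.5 vs reported 35.5 → residual 0.0 km
  S: calculated 163.5 vs reported 163.5 → residual 0.0 km
P, R, S are mutually consistent (residuals ≈ 0); Q is off by 47.0 km.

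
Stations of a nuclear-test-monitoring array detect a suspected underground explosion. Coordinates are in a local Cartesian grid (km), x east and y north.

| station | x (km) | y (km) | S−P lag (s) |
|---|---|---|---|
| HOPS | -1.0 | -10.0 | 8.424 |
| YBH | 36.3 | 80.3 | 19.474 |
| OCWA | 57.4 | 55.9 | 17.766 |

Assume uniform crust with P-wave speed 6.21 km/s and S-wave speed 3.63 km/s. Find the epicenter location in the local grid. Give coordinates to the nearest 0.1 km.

(-12.5, -82.7)

Distance from S−P lag: d = Δt · v_P v_S / (v_P − v_S) = Δt · (6.21·3.63)/(6.21−3.63) ≈ 8.7373·Δt.
So d_HOPS = 73.60, d_YBH = 170.15, d_OCWA = 155.23 km.
Circle about each station: (x + 1.0)² + (y + 10.0)² = 73.60²; (x − 36.3)² + (y − 80.3)² = 170.15²; (x − 57.4)² + (y − 55.9)² = 155.23².
Subtracting pairs of circle equations eliminates x²+y² and gives linear equations (the radical axes):
74.6 x + 180.6 y = -15869.28
116.8 x + 131.8 y = -12360.82
Solving the 2×2 system: x ≈ -12.5, y ≈ -82.7 km.
Check against HOPS (with the unrounded x, y): √((x + 1.0)²+(y + 10.0)²) = 73.61 ≈ 73.60 km. ✓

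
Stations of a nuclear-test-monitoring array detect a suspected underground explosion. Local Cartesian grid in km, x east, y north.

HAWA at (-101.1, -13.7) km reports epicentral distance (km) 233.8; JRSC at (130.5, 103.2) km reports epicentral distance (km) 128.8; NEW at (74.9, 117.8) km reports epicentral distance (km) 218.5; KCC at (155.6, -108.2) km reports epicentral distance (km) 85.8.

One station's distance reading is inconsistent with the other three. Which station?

Solve using three stations at a time. Using HAWA, JRSC, KCC (subtract circle equations pairwise → linear system) gives (x, y) ≈ (132.4, -25.6).
Distances from that point to each station vs reported:
  HAWA: calculated 233.8 vs reported 233.8 → residual 0.0 km
  JRSC: calculated 128.8 vs reported 128.8 → residual 0.0 km
  NEW: calculated 154.5 vs reported 218.5 → residual 64.0 km
  KCC: calculated 85.8 vs reported 85.8 → residual 0.0 km
HAWA, JRSC, KCC are mutually consistent (residuals ≈ 0); NEW is off by 64.0 km.

NEW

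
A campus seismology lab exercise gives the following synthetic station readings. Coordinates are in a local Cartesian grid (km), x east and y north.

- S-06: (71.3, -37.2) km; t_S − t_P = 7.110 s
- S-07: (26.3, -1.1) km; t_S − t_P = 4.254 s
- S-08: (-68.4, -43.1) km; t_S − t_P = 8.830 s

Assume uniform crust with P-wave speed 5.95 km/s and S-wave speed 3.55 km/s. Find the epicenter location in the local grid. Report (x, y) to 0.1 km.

x ≈ 8.8 km, y ≈ -34.2 km

Distance from S−P lag: d = Δt · v_P v_S / (v_P − v_S) = Δt · (5.95·3.55)/(5.95−3.55) ≈ 8.8010·Δt.
So d_S-06 = 62.58, d_S-07 = 37.44, d_S-08 = 77.71 km.
Circle about each station: (x − 71.3)² + (y + 37.2)² = 62.58²; (x − 26.3)² + (y + 1.1)² = 37.44²; (x + 68.4)² + (y + 43.1)² = 77.71².
Subtracting the S-06 equation from the S-07 and S-08 equations removes the quadratic terms:
-90.0 x + 72.2 y = -3260.13
-279.4 x − 11.8 y = -2053.95
Solving the 2×2 system: x ≈ 8.8, y ≈ -34.2 km.
Check against S-06 (with the unrounded x, y): √((x − 71.3)²+(y + 37.2)²) = 62.58 ≈ 62.58 km. ✓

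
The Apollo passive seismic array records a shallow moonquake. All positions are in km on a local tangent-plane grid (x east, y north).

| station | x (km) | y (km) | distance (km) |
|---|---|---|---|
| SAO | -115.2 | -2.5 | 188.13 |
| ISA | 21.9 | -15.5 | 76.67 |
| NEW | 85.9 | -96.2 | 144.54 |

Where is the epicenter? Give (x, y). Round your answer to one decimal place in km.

x ≈ 66.3 km, y ≈ 47.0 km

Circle about each station: (x + 115.2)² + (y + 2.5)² = 188.13²; (x − 21.9)² + (y + 15.5)² = 76.67²; (x − 85.9)² + (y + 96.2)² = 144.54².
Subtracting pairs of circle equations eliminates x²+y² and gives linear equations (the radical axes):
274.2 x − 26.0 y = 16957.18
402.2 x − 187.4 y = 17857.05
Solving the 2×2 system: x ≈ 66.3, y ≈ 47.0 km.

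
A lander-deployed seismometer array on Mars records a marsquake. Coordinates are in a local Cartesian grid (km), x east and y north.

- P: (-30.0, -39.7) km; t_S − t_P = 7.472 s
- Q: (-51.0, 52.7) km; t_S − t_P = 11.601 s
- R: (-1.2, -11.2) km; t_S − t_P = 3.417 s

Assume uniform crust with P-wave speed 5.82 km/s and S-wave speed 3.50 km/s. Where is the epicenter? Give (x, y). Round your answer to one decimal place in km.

Distance from S−P lag: d = Δt · v_P v_S / (v_P − v_S) = Δt · (5.82·3.50)/(5.82−3.50) ≈ 8.7802·Δt.
So d_P = 65.61, d_Q = 101.86, d_R = 30.00 km.
Circle about each station: (x + 30.0)² + (y + 39.7)² = 65.61²; (x + 51.0)² + (y − 52.7)² = 101.86²; (x + 1.2)² + (y + 11.2)² = 30.00².
Subtracting the P equation from the Q and R equations removes the quadratic terms:
-42.0 x + 184.8 y = -3168.59
57.6 x + 57.0 y = 1055.46
Solving the 2×2 system: x ≈ 28.8, y ≈ -10.6 km.
Check against P (with the unrounded x, y): √((x + 30.0)²+(y + 39.7)²) = 65.62 ≈ 65.61 km. ✓

(28.8, -10.6)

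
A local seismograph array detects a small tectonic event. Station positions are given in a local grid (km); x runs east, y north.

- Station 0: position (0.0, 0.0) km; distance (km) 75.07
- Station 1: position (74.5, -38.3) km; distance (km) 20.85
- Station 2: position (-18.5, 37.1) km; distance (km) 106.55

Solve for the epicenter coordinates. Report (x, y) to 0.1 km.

Circle about each station: x² + y² = 75.07²; (x − 74.5)² + (y + 38.3)² = 20.85²; (x + 18.5)² + (y − 37.1)² = 106.55².
Subtracting the Station 0 equation from the Station 1 and Station 2 equations removes the quadratic terms:
149.0 x − 76.6 y = 12217.92
-37.0 x + 74.2 y = -3998.74
Solving the 2×2 system: x ≈ 73.0, y ≈ -17.5 km.

(73.0, -17.5)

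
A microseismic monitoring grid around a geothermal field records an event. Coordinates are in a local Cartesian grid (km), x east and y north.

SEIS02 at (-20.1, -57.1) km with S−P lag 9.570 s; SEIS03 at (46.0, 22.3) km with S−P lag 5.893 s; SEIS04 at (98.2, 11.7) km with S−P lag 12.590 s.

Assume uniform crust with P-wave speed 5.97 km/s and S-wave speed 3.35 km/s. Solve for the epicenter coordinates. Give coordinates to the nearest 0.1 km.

Distance from S−P lag: d = Δt · v_P v_S / (v_P − v_S) = Δt · (5.97·3.35)/(5.97−3.35) ≈ 7.6334·Δt.
So d_SEIS02 = 73.05, d_SEIS03 = 44.98, d_SEIS04 = 96.10 km.
Circle about each station: (x + 20.1)² + (y + 57.1)² = 73.05²; (x − 46.0)² + (y − 22.3)² = 44.98²; (x − 98.2)² + (y − 11.7)² = 96.10².
Subtracting the SEIS02 equation from the SEIS03 and SEIS04 equations removes the quadratic terms:
132.2 x + 158.8 y = 2261.97
236.6 x + 137.6 y = 2216.80
Solving the 2×2 system: x ≈ 2.1, y ≈ 12.5 km.

x ≈ 2.1 km, y ≈ 12.5 km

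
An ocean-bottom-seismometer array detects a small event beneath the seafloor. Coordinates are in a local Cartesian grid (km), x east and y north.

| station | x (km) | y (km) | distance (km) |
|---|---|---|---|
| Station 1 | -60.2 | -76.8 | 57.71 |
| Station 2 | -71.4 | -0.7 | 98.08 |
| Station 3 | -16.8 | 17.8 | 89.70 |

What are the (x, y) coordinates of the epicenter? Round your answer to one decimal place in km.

Circle about each station: (x + 60.2)² + (y + 76.8)² = 57.71²; (x + 71.4)² + (y + 0.7)² = 98.08²; (x + 16.8)² + (y − 17.8)² = 89.70².
Subtracting the Station 1 equation from the Station 2 and Station 3 equations removes the quadratic terms:
-22.4 x + 152.2 y = -10713.07
86.8 x + 189.2 y = -13638.85
Solving the 2×2 system: x ≈ -2.8, y ≈ -70.8 km.
Check against Station 1 (with the unrounded x, y): √((x + 60.2)²+(y + 76.8)²) = 57.71 ≈ 57.71 km. ✓

-2.8 km east, -70.8 km north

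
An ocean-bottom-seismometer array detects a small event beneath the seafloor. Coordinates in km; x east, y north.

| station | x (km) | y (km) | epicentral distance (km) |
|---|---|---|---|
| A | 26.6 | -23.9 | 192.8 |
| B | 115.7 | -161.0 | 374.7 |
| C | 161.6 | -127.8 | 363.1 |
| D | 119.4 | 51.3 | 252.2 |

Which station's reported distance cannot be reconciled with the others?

B

Solve using three stations at a time. Using A, C, D (subtract circle equations pairwise → linear system) gives (x, y) ≈ (-130.0, 88.5).
Distances from that point to each station vs reported:
  A: calculated 192.8 vs reported 192.8 → residual 0.0 km
  B: calculated 350.2 vs reported 374.7 → residual 24.5 km
  C: calculated 363.1 vs reported 363.1 → residual 0.0 km
  D: calculated 252.2 vs reported 252.2 → residual 0.0 km
A, C, D are mutually consistent (residuals ≈ 0); B is off by 24.5 km.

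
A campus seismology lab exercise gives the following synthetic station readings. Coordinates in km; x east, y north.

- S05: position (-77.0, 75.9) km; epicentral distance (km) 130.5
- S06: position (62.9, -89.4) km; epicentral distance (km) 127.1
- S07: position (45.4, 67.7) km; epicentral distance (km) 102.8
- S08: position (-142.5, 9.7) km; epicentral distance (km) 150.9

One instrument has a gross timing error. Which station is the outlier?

Solve using three stations at a time. Using S05, S07, S08 (subtract circle equations pairwise → linear system) gives (x, y) ≈ (4.0, -26.4).
Distances from that point to each station vs reported:
  S05: calculated 130.5 vs reported 130.5 → residual 0.0 km
  S06: calculated 86.2 vs reported 127.1 → residual 40.9 km
  S07: calculated 102.8 vs reported 102.8 → residual 0.0 km
  S08: calculated 150.9 vs reported 150.9 → residual 0.0 km
S05, S07, S08 are mutually consistent (residuals ≈ 0); S06 is off by 40.9 km.

S06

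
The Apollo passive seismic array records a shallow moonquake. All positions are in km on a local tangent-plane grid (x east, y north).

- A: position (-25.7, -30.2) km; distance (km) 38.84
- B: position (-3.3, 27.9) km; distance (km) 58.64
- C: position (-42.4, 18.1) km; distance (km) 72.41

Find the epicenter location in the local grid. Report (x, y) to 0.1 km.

x ≈ 13.1 km, y ≈ -28.4 km

Circle about each station: (x + 25.7)² + (y + 30.2)² = 38.84²; (x + 3.3)² + (y − 27.9)² = 58.64²; (x + 42.4)² + (y − 18.1)² = 72.41².
Subtracting pairs of circle equations eliminates x²+y² and gives linear equations (the radical axes):
44.8 x + 116.2 y = -2713.33
-33.4 x + 96.6 y = -3181.82
Solving the 2×2 system: x ≈ 13.1, y ≈ -28.4 km.
Check against A (with the unrounded x, y): √((x + 25.7)²+(y + 30.2)²) = 38.85 ≈ 38.84 km. ✓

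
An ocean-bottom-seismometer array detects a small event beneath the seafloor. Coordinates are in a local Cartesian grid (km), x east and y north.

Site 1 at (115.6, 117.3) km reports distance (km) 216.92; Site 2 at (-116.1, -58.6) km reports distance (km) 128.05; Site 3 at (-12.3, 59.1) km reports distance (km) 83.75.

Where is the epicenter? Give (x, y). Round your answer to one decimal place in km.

Circle about each station: (x − 115.6)² + (y − 117.3)² = 216.92²; (x + 116.1)² + (y + 58.6)² = 128.05²; (x + 12.3)² + (y − 59.1)² = 83.75².
Subtracting pairs of circle equations eliminates x²+y² and gives linear equations (the radical axes):
-463.4 x − 351.8 y = 20448.00
-255.8 x − 116.4 y = 16561.67
Solving the 2×2 system: x ≈ -95.6, y ≈ 67.8 km.

(-95.6, 67.8)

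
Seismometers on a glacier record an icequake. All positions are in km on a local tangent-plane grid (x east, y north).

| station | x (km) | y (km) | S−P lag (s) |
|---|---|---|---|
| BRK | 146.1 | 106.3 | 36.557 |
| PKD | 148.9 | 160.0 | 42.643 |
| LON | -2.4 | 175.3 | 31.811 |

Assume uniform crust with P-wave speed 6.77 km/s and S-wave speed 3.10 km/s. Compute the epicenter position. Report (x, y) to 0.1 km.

x ≈ -31.3 km, y ≈ -4.3 km

Distance from S−P lag: d = Δt · v_P v_S / (v_P − v_S) = Δt · (6.77·3.10)/(6.77−3.10) ≈ 5.7185·Δt.
So d_BRK = 209.05, d_PKD = 243.86, d_LON = 181.91 km.
Circle about each station: (x − 146.1)² + (y − 106.3)² = 209.05²; (x − 148.9)² + (y − 160.0)² = 243.86²; (x + 2.4)² + (y − 175.3)² = 181.91².
Subtracting pairs of circle equations eliminates x²+y² and gives linear equations (the radical axes):
5.6 x + 107.4 y = -639.49
-297.0 x + 138.0 y = 8701.60
Solving the 2×2 system: x ≈ -31.3, y ≈ -4.3 km.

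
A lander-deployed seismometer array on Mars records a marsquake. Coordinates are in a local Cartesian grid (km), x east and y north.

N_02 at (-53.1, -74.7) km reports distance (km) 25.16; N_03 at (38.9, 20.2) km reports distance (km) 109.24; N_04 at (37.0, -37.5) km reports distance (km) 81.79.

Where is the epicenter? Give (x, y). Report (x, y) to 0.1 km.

(-43.6, -51.4)

Circle about each station: (x + 53.1)² + (y + 74.7)² = 25.16²; (x − 38.9)² + (y − 20.2)² = 109.24²; (x − 37.0)² + (y + 37.5)² = 81.79².
Subtracting pairs of circle equations eliminates x²+y² and gives linear equations (the radical axes):
184.0 x + 189.8 y = -17778.80
180.2 x + 74.4 y = -11681.03
Solving the 2×2 system: x ≈ -43.6, y ≈ -51.4 km.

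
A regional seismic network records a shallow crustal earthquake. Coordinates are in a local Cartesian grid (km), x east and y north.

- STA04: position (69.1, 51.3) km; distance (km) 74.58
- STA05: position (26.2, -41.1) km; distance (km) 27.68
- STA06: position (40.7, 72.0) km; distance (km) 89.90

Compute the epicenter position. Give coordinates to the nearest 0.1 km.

x ≈ 41.3 km, y ≈ -17.9 km

Circle about each station: (x − 69.1)² + (y − 51.3)² = 74.58²; (x − 26.2)² + (y + 41.1)² = 27.68²; (x − 40.7)² + (y − 72.0)² = 89.90².
Subtracting the STA04 equation from the STA05 and STA06 equations removes the quadratic terms:
-85.8 x − 184.8 y = -234.86
-56.8 x + 41.4 y = -3085.84
Solving the 2×2 system: x ≈ 41.3, y ≈ -17.9 km.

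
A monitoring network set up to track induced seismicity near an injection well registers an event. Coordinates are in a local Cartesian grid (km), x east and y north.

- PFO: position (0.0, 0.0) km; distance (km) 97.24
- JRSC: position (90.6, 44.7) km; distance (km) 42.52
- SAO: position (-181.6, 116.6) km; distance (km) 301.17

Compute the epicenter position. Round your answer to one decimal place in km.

x ≈ 97.2 km, y ≈ 2.7 km

Circle about each station: x² + y² = 97.24²; (x − 90.6)² + (y − 44.7)² = 42.52²; (x + 181.6)² + (y − 116.6)² = 301.17².
Subtracting pairs of circle equations eliminates x²+y² and gives linear equations (the radical axes):
181.2 x + 89.4 y = 17854.12
-363.2 x + 233.2 y = -34673.63
Solving the 2×2 system: x ≈ 97.2, y ≈ 2.7 km.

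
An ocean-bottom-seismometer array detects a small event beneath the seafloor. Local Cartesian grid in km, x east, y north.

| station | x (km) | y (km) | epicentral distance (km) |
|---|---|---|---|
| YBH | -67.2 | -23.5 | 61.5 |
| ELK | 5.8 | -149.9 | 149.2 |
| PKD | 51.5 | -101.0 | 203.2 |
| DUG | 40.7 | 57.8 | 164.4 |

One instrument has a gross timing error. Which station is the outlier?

Solve using three stations at a time. Using YBH, PKD, DUG (subtract circle equations pairwise → linear system) gives (x, y) ≈ (-117.2, 12.2).
Distances from that point to each station vs reported:
  YBH: calculated 61.5 vs reported 61.5 → residual 0.0 km
  ELK: calculated 203.5 vs reported 149.2 → residual 54.3 km
  PKD: calculated 203.2 vs reported 203.2 → residual 0.0 km
  DUG: calculated 164.4 vs reported 164.4 → residual 0.0 km
YBH, PKD, DUG are mutually consistent (residuals ≈ 0); ELK is off by 54.3 km.

ELK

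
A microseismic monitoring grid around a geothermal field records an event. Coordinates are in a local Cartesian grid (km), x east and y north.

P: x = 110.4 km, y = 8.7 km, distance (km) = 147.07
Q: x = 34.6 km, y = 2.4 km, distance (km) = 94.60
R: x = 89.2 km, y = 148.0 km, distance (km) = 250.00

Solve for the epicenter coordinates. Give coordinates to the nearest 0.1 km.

Circle about each station: (x − 110.4)² + (y − 8.7)² = 147.07²; (x − 34.6)² + (y − 2.4)² = 94.60²; (x − 89.2)² + (y − 148.0)² = 250.00².
Subtracting the P equation from the Q and R equations removes the quadratic terms:
-151.6 x − 12.6 y = 1619.49
-42.4 x + 278.6 y = -23273.63
Solving the 2×2 system: x ≈ -3.7, y ≈ -84.1 km.
Check against P (with the unrounded x, y): √((x − 110.4)²+(y − 8.7)²) = 147.07 ≈ 147.07 km. ✓

(-3.7, -84.1)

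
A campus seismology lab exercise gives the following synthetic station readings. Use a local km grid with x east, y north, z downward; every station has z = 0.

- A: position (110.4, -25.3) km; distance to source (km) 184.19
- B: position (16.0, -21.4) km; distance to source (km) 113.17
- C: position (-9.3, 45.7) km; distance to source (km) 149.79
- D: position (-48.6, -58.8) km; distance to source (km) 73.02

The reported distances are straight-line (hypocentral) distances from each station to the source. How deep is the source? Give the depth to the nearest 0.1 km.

Each station gives a sphere (x−x_i)² + (y−y_i)² + z² = d_i² (stations at z=0).
Subtracting the A sphere from B and C: z² cancels, leaving linear equations in x and y:
-188.8 x + 7.8 y = 9004.22
-239.4 x + 142.0 y = 835.64
Solving: x ≈ -51.001, y ≈ -80.099 km (keep extra digits for the depth step; rounded: -51.0, -80.1).
Then from the A sphere: z² = 184.19² − (x − 110.4)² − (y + 25.3)² with x = -51.001, y = -80.099, so z ≈ 69.805 ≈ 69.8 km.

z ≈ 69.8 km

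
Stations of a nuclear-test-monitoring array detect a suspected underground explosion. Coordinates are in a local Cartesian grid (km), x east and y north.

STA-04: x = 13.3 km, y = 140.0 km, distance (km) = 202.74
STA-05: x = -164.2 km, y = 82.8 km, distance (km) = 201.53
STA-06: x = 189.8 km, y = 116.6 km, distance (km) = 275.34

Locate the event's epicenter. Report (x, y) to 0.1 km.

(-21.7, -59.7)

Circle about each station: (x − 13.3)² + (y − 140.0)² = 202.74²; (x + 164.2)² + (y − 82.8)² = 201.53²; (x − 189.8)² + (y − 116.6)² = 275.34².
Subtracting the STA-04 equation from the STA-05 and STA-06 equations removes the quadratic terms:
-355.0 x − 114.4 y = 14529.76
353.0 x − 46.8 y = -4865.90
Solving the 2×2 system: x ≈ -21.7, y ≈ -59.7 km.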